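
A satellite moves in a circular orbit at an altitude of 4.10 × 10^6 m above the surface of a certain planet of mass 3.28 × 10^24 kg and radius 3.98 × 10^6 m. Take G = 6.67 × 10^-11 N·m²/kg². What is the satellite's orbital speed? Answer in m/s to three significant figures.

Orbital radius r = R + h = 3.98 × 10^6 + 4.10 × 10^6 = 8.080 × 10^6 m.
Gravity supplies the centripetal force: G M m / r² = m v² / r, so v = √(GM/r).
v = √(6.67 × 10^-11 × 3.28 × 10^24 / 8.080 × 10^6) = √(2.708 × 10^7) = 5203 m/s.

5200 m/s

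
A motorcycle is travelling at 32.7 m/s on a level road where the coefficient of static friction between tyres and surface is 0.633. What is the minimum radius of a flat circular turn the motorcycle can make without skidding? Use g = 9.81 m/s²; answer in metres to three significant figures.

172 m

At the limit, μ_s m g = m v²/r, so r_min = v²/(μ_s g) = (32.7)²/(0.633 × 9.81) = 1069/6.210 = 172.2 m.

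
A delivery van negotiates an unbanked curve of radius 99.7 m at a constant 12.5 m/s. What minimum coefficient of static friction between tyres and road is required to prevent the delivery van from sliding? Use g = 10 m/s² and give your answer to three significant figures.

Friction provides the centripetal force: μ_s m g = m v²/r, so μ_s = v²/(g r) = (12.50)²/(10.0 × 99.7) = 156.2/997.0 = 0.1567.

0.157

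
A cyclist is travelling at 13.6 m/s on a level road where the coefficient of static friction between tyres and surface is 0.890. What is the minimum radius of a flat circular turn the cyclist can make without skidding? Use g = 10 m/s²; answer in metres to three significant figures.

At the limit, μ_s m g = m v²/r, so r_min = v²/(μ_s g) = (13.6)²/(0.890 × 10.0) = 185.0/8.900 = 20.78 m.

20.8 m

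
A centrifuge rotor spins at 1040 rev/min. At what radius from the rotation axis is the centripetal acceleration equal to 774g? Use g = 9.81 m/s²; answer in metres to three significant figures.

ω = 1040 rev/min × 2π/60 = 108.9 rad/s.
a_c = ω²r = 774g ⇒ r = 774 × 9.81 / (108.9)² = 7593/11860 = 0.6402 m.

0.640 m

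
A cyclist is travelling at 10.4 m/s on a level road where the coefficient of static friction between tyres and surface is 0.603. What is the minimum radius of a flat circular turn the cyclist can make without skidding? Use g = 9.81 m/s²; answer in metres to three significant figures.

18.3 m

At the limit, μ_s m g = m v²/r, so r_min = v²/(μ_s g) = (10.4)²/(0.603 × 9.81) = 108.2/5.915 = 18.28 m.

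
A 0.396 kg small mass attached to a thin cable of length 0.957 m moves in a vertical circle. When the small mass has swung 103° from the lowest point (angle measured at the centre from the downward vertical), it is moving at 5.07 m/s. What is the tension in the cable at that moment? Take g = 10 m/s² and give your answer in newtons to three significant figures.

9.75 N

Take the radial direction toward the centre of the circle as positive. The component of the weight along the string toward the centre is −mg cos φ (φ measured from the bottom), so Newton's second law along the string gives T − mg cos φ = m v²/r.
cos 103° = -0.2250, so T = m(v²/r + g cos φ) = 0.396 × ((5.07)²/0.957 + 10.0 × -0.2250) = 0.396 × (26.86 + (-2.250)) = 0.396 × 24.61 = 9.746 N.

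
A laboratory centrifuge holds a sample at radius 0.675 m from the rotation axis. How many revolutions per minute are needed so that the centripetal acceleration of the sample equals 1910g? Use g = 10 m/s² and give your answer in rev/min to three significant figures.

Require ω²r = 1910g, so ω = √(1910 × 10.0/0.675) = 168.2 rad/s.
In rev/min: ω × 60/(2π) = 168.2 × 60/(2π) = 1606 rev/min.

1610 rev/min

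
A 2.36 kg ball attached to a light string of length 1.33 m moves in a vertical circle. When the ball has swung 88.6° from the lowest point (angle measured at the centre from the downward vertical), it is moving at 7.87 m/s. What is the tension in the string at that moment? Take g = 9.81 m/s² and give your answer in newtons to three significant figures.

Take the radial direction toward the centre of the circle as positive. The component of the weight along the string toward the centre is −mg cos φ (φ measured from the bottom), so Newton's second law along the string gives T − mg cos φ = m v²/r.
cos 88.6° = 0.02443, so T = m(v²/r + g cos φ) = 2.36 × ((7.87)²/1.33 + 9.81 × 0.02443) = 2.36 × (46.57 + (0.2397)) = 2.36 × 46.81 = 110.5 N.

110 N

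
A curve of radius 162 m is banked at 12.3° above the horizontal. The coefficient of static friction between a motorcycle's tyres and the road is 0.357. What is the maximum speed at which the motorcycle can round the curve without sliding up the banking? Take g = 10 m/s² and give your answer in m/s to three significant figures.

31.8 m/s

At the maximum speed, friction acts down the slope at its limiting value f = μN. Radially (horizontal, toward centre): N sinθ + μN cosθ = mv²/r. Vertically: N cosθ − μN sinθ = mg.
Dividing: v² = r g (sinθ + μcosθ)/(cosθ − μsinθ).
sinθ + μcosθ = 0.2130 + 0.357×0.9770 = 0.5618; cosθ − μsinθ = 0.9770 − 0.357×0.2130 = 0.9010.
v² = 162 × 10.0 × 0.5618/0.9010 = 1010 m²/s², so v = 31.78 m/s.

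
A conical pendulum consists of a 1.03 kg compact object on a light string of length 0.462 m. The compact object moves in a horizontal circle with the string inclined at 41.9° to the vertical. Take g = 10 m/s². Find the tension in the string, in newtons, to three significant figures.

Vertically the bob has no acceleration, so T cosθ = mg.
T = mg/cosθ = 1.03 × 10.0 / cos 41.9° = 10.30/0.7443 = 13.84 N.

13.8 N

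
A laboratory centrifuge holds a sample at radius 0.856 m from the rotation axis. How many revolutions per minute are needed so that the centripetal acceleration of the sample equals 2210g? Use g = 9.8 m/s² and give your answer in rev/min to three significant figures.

Require ω²r = 2210g, so ω = √(2210 × 9.8/0.856) = 159.1 rad/s.
In rev/min: ω × 60/(2π) = 159.1 × 60/(2π) = 1519 rev/min.

1520 rev/min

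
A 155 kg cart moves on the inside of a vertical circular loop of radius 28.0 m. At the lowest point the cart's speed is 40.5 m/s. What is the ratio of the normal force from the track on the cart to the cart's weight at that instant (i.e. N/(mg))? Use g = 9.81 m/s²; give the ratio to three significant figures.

6.97

At the bottom, N − mg = mv²/r, so N = m(v²/r + g) and N/(mg) = v²/(rg) + 1 = (40.5)²/(28.0 × 9.81) + 1 = 5.971 + 1 = 6.971.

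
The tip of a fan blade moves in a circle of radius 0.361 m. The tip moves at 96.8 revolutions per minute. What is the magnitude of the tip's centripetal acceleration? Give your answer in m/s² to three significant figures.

ω = 96.8 rev/min × 2π/60 = 10.14 rad/s, so v = ωr = 10.14 × 0.361 = 3.659 m/s.
a_c = v²/r = (3.659)²/0.361 = 13.39/0.361 = 37.09 m/s².

37.1 m/s²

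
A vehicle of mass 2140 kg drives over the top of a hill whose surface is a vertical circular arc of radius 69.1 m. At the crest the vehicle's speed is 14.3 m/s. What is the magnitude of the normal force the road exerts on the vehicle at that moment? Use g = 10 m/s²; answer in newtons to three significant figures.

15100 N

At the crest the centripetal acceleration points downward (toward the centre of the arc), so mg − N = mv²/r.
N = m(g − v²/r) = 2140 × (10.0 − (14.3)²/69.1) = 2140 × (10.0 − 2.959) = 2140 × 7.041 = 15070 N.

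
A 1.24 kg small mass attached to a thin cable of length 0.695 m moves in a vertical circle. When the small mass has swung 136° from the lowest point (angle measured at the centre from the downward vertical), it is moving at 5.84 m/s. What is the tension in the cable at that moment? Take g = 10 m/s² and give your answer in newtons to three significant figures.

51.9 N

Take the radial direction toward the centre of the circle as positive. The component of the weight along the string toward the centre is −mg cos φ (φ measured from the bottom), so Newton's second law along the string gives T − mg cos φ = m v²/r.
cos 136° = -0.7193, so T = m(v²/r + g cos φ) = 1.24 × ((5.84)²/0.695 + 10.0 × -0.7193) = 1.24 × (49.07 + (-7.193)) = 1.24 × 41.88 = 51.93 N.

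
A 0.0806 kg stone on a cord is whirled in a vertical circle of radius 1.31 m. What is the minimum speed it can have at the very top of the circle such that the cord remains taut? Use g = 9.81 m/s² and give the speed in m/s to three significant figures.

3.58 m/s

At the highest point the centre is directly below, so both the weight and T act inward: T + mg = mv²/r.
At minimum speed T → 0, so mg = mv_min²/r ⇒ v_min = √(g r) = √(9.81 × 1.31) = 3.585 m/s.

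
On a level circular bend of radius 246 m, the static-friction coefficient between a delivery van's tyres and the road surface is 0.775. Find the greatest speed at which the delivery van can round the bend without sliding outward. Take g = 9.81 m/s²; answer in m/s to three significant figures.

43.2 m/s

Friction provides the centripetal force on a flat curve. At maximum speed it is at its limiting value: μ_s m g = m v²/r.
Mass cancels: v_max = √(μ_s g r) = √(0.775 × 9.81 × 246) = √1870 = 43.25 m/s.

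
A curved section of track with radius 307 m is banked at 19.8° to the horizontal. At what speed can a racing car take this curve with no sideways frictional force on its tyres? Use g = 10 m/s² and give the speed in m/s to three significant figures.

33.2 m/s

On a frictionless banked curve, N sinθ = mv²/r and N cosθ = mg, so tanθ = v²/(rg).
v = √(r g tanθ) = √(307 × 10.0 × tan 19.8°) = √(307 × 10.0 × 0.3600) = √1105 = 33.25 m/s.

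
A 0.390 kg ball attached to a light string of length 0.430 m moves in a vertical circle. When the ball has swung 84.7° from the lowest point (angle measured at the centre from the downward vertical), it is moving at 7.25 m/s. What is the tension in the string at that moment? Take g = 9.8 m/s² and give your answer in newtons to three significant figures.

Take the radial direction toward the centre of the circle as positive. The component of the weight along the string toward the centre is −mg cos φ (φ measured from the bottom), so Newton's second law along the string gives T − mg cos φ = m v²/r.
cos 84.7° = 0.09237, so T = m(v²/r + g cos φ) = 0.390 × ((7.25)²/0.430 + 9.8 × 0.09237) = 0.390 × (122.2 + (0.9052)) = 0.390 × 123.1 = 48.03 N.

48.0 N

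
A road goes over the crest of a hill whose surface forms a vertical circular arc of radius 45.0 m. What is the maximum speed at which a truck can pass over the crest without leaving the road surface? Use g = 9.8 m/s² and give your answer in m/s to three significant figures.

21.0 m/s

At the crest the centre of the circle is below the truck, so the net downward (centripetal) force is mg − N = mv²/r.
The truck leaves the road when N → 0, giving v_max = √(g r) = √(9.8 × 45.0) = 21.00 m/s.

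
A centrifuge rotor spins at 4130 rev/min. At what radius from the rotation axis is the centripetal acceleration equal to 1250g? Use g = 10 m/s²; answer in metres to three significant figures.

0.0668 m

ω = 4130 rev/min × 2π/60 = 432.5 rad/s.
a_c = ω²r = 1250g ⇒ r = 1250 × 10.0 / (432.5)² = 12500/187000 = 0.06683 m.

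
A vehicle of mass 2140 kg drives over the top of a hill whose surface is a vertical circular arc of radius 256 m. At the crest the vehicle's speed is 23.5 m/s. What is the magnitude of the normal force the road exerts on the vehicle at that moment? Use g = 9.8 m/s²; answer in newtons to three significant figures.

At the crest the centripetal acceleration points downward (toward the centre of the arc), so mg − N = mv²/r.
N = m(g − v²/r) = 2140 × (9.8 − (23.5)²/256) = 2140 × (9.8 − 2.157) = 2140 × 7.643 = 16360 N.

16400 N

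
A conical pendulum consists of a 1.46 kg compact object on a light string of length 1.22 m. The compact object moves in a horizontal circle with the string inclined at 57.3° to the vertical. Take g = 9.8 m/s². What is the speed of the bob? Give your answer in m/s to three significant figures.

3.96 m/s

The radius of the circle is r = L sinθ = 1.22 × sin 57.3° = 1.027 m.
Horizontally T sinθ = mv²/r and vertically T cosθ = mg, so tanθ = v²/(rg).
v = √(r g tanθ) = √(1.027 × 9.8 × 1.558) = √15.67 = 3.959 m/s.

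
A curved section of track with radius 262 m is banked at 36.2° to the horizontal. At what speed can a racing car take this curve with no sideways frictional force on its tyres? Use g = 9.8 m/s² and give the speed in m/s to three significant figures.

On a frictionless banked curve, N sinθ = mv²/r and N cosθ = mg, so tanθ = v²/(rg).
v = √(r g tanθ) = √(262 × 9.8 × tan 36.2°) = √(262 × 9.8 × 0.7319) = √1879 = 43.35 m/s.

43.3 m/s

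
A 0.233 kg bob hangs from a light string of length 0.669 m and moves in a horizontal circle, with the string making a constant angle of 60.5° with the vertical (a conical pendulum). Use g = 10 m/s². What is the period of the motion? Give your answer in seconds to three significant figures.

r = L sinθ = 0.5823 m. From T sinθ = mω²r and T cosθ = mg: tanθ = ω²r/g, so ω² = g tanθ / r = g/(L cosθ).
ω = √(g/(L cosθ)) = √(10.0/(0.669 × 0.4924)) = √30.36 = 5.510 rad/s.
Period = 2π/ω = 1.140 s.

1.14 s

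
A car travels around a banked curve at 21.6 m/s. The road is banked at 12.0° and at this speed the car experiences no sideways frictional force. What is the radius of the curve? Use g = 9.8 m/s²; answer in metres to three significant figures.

224 m

Frictionless banking: tanθ = v²/(rg), so r = v²/(g tanθ).
r = (21.6)²/(9.8 × tan 12.0°) = 466.6/(9.8 × 0.2126) = 466.6/2.083 = 224.0 m.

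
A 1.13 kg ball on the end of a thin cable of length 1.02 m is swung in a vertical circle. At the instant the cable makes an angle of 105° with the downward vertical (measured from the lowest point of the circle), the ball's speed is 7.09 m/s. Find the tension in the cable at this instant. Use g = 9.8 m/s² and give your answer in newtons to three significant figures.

52.8 N

Take the radial direction toward the centre of the circle as positive. The component of the weight along the string toward the centre is −mg cos φ (φ measured from the bottom), so Newton's second law along the string gives T − mg cos φ = m v²/r.
cos 105° = -0.2588, so T = m(v²/r + g cos φ) = 1.13 × ((7.09)²/1.02 + 9.8 × -0.2588) = 1.13 × (49.28 + (-2.536)) = 1.13 × 46.75 = 52.82 N.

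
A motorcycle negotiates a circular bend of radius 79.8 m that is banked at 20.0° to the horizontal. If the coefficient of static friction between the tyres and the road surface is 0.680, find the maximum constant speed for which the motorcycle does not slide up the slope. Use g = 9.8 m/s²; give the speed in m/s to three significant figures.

At the maximum speed, friction acts down the slope at its limiting value f = μN. Radially (horizontal, toward centre): N sinθ + μN cosθ = mv²/r. Vertically: N cosθ − μN sinθ = mg.
Dividing: v² = r g (sinθ + μcosθ)/(cosθ − μsinθ).
sinθ + μcosθ = 0.3420 + 0.680×0.9397 = 0.9810; cosθ − μsinθ = 0.9397 − 0.680×0.3420 = 0.7071.
v² = 79.8 × 9.8 × 0.9810/0.7071 = 1085 m²/s², so v = 32.94 m/s.

32.9 m/s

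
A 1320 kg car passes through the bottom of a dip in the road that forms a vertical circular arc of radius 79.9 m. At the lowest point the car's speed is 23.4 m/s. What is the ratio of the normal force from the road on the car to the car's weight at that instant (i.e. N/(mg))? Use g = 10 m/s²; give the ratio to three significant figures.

1.69

At the bottom, N − mg = mv²/r, so N = m(v²/r + g) and N/(mg) = v²/(rg) + 1 = (23.4)²/(79.9 × 10.0) + 1 = 0.6853 + 1 = 1.685.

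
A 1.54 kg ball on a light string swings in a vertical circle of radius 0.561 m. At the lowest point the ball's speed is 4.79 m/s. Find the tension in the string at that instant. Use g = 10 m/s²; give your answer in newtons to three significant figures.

At the lowest point, T points up (toward the centre) and the weight mg points down (away from the centre), so the net inward force is T − mg = mv²/r.
T = m(v²/r + g) = 1.54 × ((4.79)²/0.561 + 10.0) = 1.54 × (40.90 + 10.0) = 1.54 × 50.90 = 78.38 N.

78.4 N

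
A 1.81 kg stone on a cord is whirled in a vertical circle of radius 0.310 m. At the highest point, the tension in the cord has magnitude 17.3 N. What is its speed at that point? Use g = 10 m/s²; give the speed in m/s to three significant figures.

At the top, T + mg = mv²/r, so v = √(r(T/m + g)) = √(0.310 × (17.3/1.81 + 10.0)) = √(0.310 × 19.56) = √6.063 = 2.462 m/s.

2.46 m/s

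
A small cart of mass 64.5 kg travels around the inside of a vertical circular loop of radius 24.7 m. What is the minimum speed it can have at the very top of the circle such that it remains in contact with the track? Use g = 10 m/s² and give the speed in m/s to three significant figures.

At the top, both weight mg and N point toward the centre: N + mg = mv²/r.
At minimum speed N → 0, so mg = mv_min²/r ⇒ v_min = √(g r) = √(10.0 × 24.7) = 15.72 m/s.

15.7 m/s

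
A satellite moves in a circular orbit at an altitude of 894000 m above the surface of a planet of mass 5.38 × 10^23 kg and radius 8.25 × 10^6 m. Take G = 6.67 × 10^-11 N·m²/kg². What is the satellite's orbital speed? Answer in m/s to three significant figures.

Orbital radius r = R + h = 8.25 × 10^6 + 894000 = 9.144 × 10^6 m.
Gravity supplies the centripetal force: G M m / r² = m v² / r, so v = √(GM/r).
v = √(6.67 × 10^-11 × 5.38 × 10^23 / 9.144 × 10^6) = √(3.924 × 10^6) = 1981 m/s.

1980 m/s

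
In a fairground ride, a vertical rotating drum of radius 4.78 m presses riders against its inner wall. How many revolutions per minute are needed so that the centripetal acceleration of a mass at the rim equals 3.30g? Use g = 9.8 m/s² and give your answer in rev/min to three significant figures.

24.8 rev/min

Require ω²r = 3.30g, so ω = √(3.30 × 9.8/4.78) = 2.601 rad/s.
In rev/min: ω × 60/(2π) = 2.601 × 60/(2π) = 24.84 rev/min.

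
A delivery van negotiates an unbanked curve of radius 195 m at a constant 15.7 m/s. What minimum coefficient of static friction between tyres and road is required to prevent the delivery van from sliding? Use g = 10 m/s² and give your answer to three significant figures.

Friction provides the centripetal force: μ_s m g = m v²/r, so μ_s = v²/(g r) = (15.70)²/(10.0 × 195) = 246.5/1950 = 0.1264.

0.126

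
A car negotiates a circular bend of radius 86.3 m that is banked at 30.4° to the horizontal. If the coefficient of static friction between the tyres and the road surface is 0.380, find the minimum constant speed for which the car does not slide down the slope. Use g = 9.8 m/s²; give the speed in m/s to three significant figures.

12.0 m/s

At the minimum speed, friction acts up the slope at its limiting value f = μN. Radially (horizontal, toward centre): N sinθ − μN cosθ = mv²/r. Vertically: N cosθ + μN sinθ = mg.
Dividing: v² = r g (sinθ − μcosθ)/(cosθ + μsinθ).
sinθ − μcosθ = 0.5060 − 0.380×0.8625 = 0.1783; cosθ + μsinθ = 0.8625 + 0.380×0.5060 = 1.055.
v² = 86.3 × 9.8 × 0.1783/1.055 = 142.9 m²/s², so v = 11.96 m/s.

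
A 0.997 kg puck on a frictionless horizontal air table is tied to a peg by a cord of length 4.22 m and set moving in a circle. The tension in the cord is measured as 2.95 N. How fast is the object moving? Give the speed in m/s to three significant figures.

3.53 m/s

T = m v²/r ⇒ v = √(T r / m) = √(2.95 × 4.22 / 0.997) = √12.49 = 3.534 m/s.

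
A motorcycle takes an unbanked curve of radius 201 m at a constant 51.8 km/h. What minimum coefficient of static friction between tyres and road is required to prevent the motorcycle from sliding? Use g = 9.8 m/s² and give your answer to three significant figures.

0.105

v = 51.8/3.6 = 14.39 m/s.
Friction provides the centripetal force: μ_s m g = m v²/r, so μ_s = v²/(g r) = (14.39)²/(9.8 × 201) = 207.0/1970 = 0.1051.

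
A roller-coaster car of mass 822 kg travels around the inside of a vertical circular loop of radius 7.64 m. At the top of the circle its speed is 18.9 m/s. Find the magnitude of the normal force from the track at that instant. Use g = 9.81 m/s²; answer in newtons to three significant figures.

At the top, both N and the weight mg point inward (toward the centre), so N + mg = mv²/r.
N = m(v²/r − g) = 822 × ((18.9)²/7.64 − 9.81) = 822 × (46.76 − 9.81) = 822 × 36.95 = 30370 N.

30400 N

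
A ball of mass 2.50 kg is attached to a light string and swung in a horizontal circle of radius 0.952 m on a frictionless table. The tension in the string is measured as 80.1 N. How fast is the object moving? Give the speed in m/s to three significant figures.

5.52 m/s

T = m v²/r ⇒ v = √(T r / m) = √(80.1 × 0.952 / 2.50) = √30.50 = 5.523 m/s.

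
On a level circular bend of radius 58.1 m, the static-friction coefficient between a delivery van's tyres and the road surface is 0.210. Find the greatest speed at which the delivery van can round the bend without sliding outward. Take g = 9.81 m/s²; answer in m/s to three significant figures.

The only inward force on a level bend is static friction, so at the limit f_s = μ_s N = μ_s m g = m v²/r.
Mass cancels: v_max = √(μ_s g r) = √(0.210 × 9.81 × 58.1) = √119.7 = 10.94 m/s.

10.9 m/s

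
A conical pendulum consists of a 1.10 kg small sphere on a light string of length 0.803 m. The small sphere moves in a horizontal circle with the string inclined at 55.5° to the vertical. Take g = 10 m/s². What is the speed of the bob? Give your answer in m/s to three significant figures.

3.10 m/s

The radius of the circle is r = L sinθ = 0.803 × sin 55.5° = 0.6618 m.
Horizontally T sinθ = mv²/r and vertically T cosθ = mg, so tanθ = v²/(rg).
v = √(r g tanθ) = √(0.6618 × 10.0 × 1.455) = √9.629 = 3.103 m/s.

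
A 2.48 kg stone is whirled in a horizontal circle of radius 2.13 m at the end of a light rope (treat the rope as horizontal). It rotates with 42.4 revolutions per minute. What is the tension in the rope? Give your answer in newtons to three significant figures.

ω = 42.4 rev/min × 2π/60 = 4.440 rad/s, so v = ωr = 4.440 × 2.13 = 9.457 m/s.
The tension is the only horizontal force, so it supplies the full centripetal force: T = m v²/r = 2.48 × (9.457)²/2.13 = 2.48 × 89.44/2.13 = 104.1 N.

104 N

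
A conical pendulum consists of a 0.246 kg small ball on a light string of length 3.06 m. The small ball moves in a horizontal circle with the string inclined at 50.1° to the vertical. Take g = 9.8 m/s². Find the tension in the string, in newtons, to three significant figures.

3.76 N

Vertically the bob has no acceleration, so T cosθ = mg.
T = mg/cosθ = 0.246 × 9.8 / cos 50.1° = 2.411/0.6414 = 3.758 N.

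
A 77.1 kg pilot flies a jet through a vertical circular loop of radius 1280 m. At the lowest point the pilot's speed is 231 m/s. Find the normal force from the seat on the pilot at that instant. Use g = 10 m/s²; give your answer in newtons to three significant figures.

At the lowest point, N points up (toward the centre) and the weight mg points down (away from the centre), so the net inward force is N − mg = mv²/r.
N = m(v²/r + g) = 77.1 × ((231)²/1280 + 10.0) = 77.1 × (41.69 + 10.0) = 77.1 × 51.69 = 3985 N.

3990 N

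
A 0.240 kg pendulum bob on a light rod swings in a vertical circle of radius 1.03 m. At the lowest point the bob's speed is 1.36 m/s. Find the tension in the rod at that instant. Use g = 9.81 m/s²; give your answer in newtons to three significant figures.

At the lowest point, T points up (toward the centre) and the weight mg points down (away from the centre), so the net inward force is T − mg = mv²/r.
T = m(v²/r + g) = 0.240 × ((1.36)²/1.03 + 9.81) = 0.240 × (1.796 + 9.81) = 0.240 × 11.61 = 2.785 N.

2.79 N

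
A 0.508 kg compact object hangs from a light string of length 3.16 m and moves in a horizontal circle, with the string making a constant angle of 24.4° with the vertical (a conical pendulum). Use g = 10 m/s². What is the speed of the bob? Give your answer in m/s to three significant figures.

The radius of the circle is r = L sinθ = 3.16 × sin 24.4° = 1.305 m.
Horizontally T sinθ = mv²/r and vertically T cosθ = mg, so tanθ = v²/(rg).
v = √(r g tanθ) = √(1.305 × 10.0 × 0.4536) = √5.922 = 2.433 m/s.

2.43 m/s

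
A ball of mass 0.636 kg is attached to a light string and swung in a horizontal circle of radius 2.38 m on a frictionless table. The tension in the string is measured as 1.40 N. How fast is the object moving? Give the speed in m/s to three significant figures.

2.29 m/s

T = m v²/r ⇒ v = √(T r / m) = √(1.40 × 2.38 / 0.636) = √5.239 = 2.289 m/s.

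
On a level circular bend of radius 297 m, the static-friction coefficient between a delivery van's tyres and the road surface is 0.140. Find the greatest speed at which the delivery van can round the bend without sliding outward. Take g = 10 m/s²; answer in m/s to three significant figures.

20.4 m/s

The only inward force on a level bend is static friction, so at the limit f_s = μ_s N = μ_s m g = m v²/r.
Mass cancels: v_max = √(μ_s g r) = √(0.140 × 10.0 × 297) = √415.8 = 20.39 m/s.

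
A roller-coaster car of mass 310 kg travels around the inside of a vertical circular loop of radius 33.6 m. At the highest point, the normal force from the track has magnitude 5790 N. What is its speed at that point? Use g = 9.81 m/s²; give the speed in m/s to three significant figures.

At the top, N + mg = mv²/r, so v = √(r(N/m + g)) = √(33.6 × (5790/310 + 9.81)) = √(33.6 × 28.49) = √957.2 = 30.94 m/s.

30.9 m/s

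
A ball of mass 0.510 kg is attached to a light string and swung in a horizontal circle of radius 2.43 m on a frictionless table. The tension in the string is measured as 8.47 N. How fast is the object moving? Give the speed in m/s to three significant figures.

6.35 m/s

T = m v²/r ⇒ v = √(T r / m) = √(8.47 × 2.43 / 0.510) = √40.36 = 6.353 m/s.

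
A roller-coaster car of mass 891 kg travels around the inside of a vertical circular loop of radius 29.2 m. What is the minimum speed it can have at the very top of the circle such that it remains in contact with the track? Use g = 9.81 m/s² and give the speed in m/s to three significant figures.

16.9 m/s

At the highest point the centre is directly below, so both the weight and N act inward: N + mg = mv²/r.
At minimum speed N → 0, so mg = mv_min²/r ⇒ v_min = √(g r) = √(9.81 × 29.2) = 16.92 m/s.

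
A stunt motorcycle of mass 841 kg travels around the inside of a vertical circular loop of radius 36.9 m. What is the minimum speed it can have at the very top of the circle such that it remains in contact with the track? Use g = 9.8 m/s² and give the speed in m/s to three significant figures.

At the top, both weight mg and N point toward the centre: N + mg = mv²/r.
At minimum speed N → 0, so mg = mv_min²/r ⇒ v_min = √(g r) = √(9.8 × 36.9) = 19.02 m/s.

19.0 m/s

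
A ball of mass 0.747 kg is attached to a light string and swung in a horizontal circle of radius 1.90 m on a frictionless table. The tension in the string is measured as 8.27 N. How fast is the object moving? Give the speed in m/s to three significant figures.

4.59 m/s

T = m v²/r ⇒ v = √(T r / m) = √(8.27 × 1.90 / 0.747) = √21.03 = 4.586 m/s.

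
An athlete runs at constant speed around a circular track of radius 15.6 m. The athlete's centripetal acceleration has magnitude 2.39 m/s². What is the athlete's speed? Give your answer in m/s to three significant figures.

a_c = v²/r ⇒ v = √(a_c · r) = √(2.39 × 15.6) = √37.28 = 6.106 m/s.

6.11 m/s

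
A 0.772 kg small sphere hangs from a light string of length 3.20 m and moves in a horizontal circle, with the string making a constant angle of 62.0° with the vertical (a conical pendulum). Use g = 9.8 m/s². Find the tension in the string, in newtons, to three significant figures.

Vertically the bob has no acceleration, so T cosθ = mg.
T = mg/cosθ = 0.772 × 9.8 / cos 62.0° = 7.566/0.4695 = 16.12 N.

16.1 N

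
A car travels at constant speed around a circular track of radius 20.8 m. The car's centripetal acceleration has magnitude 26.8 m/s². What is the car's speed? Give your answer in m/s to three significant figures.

a_c = v²/r ⇒ v = √(a_c · r) = √(26.8 × 20.8) = √557.4 = 23.61 m/s.

23.6 m/s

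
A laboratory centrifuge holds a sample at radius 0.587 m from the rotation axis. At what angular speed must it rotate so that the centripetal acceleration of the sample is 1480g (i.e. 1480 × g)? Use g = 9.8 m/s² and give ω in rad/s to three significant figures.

Centripetal acceleration a_c = ω²r. Setting ω²r = 1480g:
ω = √(1480g / r) = √(1480 × 9.8 / 0.587) = √24710 = 157.2 rad/s.

157 rad/s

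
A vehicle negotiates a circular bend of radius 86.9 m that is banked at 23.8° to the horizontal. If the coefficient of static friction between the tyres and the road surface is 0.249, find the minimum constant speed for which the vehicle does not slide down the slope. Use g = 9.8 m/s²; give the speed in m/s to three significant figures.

At the minimum speed, friction acts up the slope at its limiting value f = μN. Radially (horizontal, toward centre): N sinθ − μN cosθ = mv²/r. Vertically: N cosθ + μN sinθ = mg.
Dividing: v² = r g (sinθ − μcosθ)/(cosθ + μsinθ).
sinθ − μcosθ = 0.4035 − 0.249×0.9150 = 0.1757; cosθ + μsinθ = 0.9150 + 0.249×0.4035 = 1.015.
v² = 86.9 × 9.8 × 0.1757/1.015 = 147.4 m²/s², so v = 12.14 m/s.

12.1 m/s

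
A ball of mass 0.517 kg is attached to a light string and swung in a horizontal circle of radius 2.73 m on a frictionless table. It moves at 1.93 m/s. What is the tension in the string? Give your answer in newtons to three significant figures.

0.705 N

The tension is the only horizontal force, so it supplies the full centripetal force: T = m v²/r = 0.517 × (1.930)²/2.73 = 0.517 × 3.725/2.73 = 0.7054 N.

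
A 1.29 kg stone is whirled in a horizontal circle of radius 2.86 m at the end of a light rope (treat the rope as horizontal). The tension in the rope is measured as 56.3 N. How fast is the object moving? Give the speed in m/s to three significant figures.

T = m v²/r ⇒ v = √(T r / m) = √(56.3 × 2.86 / 1.29) = √124.8 = 11.17 m/s.

11.2 m/s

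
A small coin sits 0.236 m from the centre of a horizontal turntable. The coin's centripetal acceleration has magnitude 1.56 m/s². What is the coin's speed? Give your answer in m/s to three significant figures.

0.607 m/s

a_c = v²/r ⇒ v = √(a_c · r) = √(1.56 × 0.236) = √0.3682 = 0.6068 m/s.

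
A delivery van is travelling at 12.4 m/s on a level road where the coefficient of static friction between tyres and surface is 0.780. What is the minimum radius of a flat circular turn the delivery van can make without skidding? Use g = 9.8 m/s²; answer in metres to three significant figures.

20.1 m

At the limit, μ_s m g = m v²/r, so r_min = v²/(μ_s g) = (12.4)²/(0.780 × 9.8) = 153.8/7.644 = 20.12 m.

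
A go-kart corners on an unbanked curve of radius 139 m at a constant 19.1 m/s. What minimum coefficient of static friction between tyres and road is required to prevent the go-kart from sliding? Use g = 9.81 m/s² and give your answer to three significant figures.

0.268

Friction provides the centripetal force: μ_s m g = m v²/r, so μ_s = v²/(g r) = (19.10)²/(9.81 × 139) = 364.8/1364 = 0.2675.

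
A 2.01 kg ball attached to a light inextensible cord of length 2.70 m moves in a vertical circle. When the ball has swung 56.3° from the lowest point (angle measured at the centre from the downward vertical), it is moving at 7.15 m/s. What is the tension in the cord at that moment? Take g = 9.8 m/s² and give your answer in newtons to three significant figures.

49.0 N

Take the radial direction toward the centre of the circle as positive. The component of the weight along the string toward the centre is −mg cos φ (φ measured from the bottom), so Newton's second law along the string gives T − mg cos φ = m v²/r.
cos 56.3° = 0.5548, so T = m(v²/r + g cos φ) = 2.01 × ((7.15)²/2.70 + 9.8 × 0.5548) = 2.01 × (18.93 + (5.437)) = 2.01 × 24.37 = 48.99 N.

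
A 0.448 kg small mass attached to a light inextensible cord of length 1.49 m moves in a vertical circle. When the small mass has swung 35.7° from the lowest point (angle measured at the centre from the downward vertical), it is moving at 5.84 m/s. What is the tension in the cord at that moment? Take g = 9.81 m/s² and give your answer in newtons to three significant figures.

13.8 N

Take the radial direction toward the centre of the circle as positive. The component of the weight along the string toward the centre is −mg cos φ (φ measured from the bottom), so Newton's second law along the string gives T − mg cos φ = m v²/r.
cos 35.7° = 0.8121, so T = m(v²/r + g cos φ) = 0.448 × ((5.84)²/1.49 + 9.81 × 0.8121) = 0.448 × (22.89 + (7.967)) = 0.448 × 30.86 = 13.82 N.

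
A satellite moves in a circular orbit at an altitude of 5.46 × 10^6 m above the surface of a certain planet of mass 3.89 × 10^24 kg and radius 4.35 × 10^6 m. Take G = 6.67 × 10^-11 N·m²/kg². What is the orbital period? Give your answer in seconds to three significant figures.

12000 s

r = R + h = 4.35 × 10^6 + 5.46 × 10^6 = 9.810 × 10^6 m. Gravity provides the centripetal force: G M m / r² = m v² / r ⇒ v = √(GM/r) = 5143 m/s.
T = 2πr/v = 2π × 9.810 × 10^6 / 5143 = 11990 s.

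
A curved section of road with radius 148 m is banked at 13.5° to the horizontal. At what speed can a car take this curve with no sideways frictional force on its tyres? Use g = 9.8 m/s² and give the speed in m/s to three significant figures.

18.7 m/s

On a frictionless banked curve, N sinθ = mv²/r and N cosθ = mg, so tanθ = v²/(rg).
v = √(r g tanθ) = √(148 × 9.8 × tan 13.5°) = √(148 × 9.8 × 0.2401) = √348.2 = 18.66 m/s.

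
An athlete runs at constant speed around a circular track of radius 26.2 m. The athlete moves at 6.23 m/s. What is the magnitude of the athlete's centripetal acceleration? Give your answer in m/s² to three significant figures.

a_c = v²/r = (6.230)²/26.2 = 38.81/26.2 = 1.481 m/s².

1.48 m/s²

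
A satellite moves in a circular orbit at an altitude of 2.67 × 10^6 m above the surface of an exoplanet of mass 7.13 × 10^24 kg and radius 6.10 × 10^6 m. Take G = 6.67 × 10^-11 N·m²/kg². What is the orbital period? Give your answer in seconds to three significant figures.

r = R + h = 6.10 × 10^6 + 2.67 × 10^6 = 8.770 × 10^6 m. Gravity provides the centripetal force: G M m / r² = m v² / r ⇒ v = √(GM/r) = 7364 m/s.
T = 2πr/v = 2π × 8.770 × 10^6 / 7364 = 7483 s.

7480 s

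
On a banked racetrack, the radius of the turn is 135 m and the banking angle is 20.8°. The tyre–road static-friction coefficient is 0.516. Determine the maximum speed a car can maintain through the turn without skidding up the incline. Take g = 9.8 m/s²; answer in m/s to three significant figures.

At the maximum speed, friction acts down the slope at its limiting value f = μN. Radially (horizontal, toward centre): N sinθ + μN cosθ = mv²/r. Vertically: N cosθ − μN sinθ = mg.
Dividing: v² = r g (sinθ + μcosθ)/(cosθ − μsinθ).
sinθ + μcosθ = 0.3551 + 0.516×0.9348 = 0.8375; cosθ − μsinθ = 0.9348 − 0.516×0.3551 = 0.7516.
v² = 135 × 9.8 × 0.8375/0.7516 = 1474 m²/s², so v = 38.40 m/s.

38.4 m/s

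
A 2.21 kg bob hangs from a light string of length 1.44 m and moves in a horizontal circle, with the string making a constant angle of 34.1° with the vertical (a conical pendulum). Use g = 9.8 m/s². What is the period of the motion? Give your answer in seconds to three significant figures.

2.19 s

r = L sinθ = 0.8073 m. From T sinθ = mω²r and T cosθ = mg: tanθ = ω²r/g, so ω² = g tanθ / r = g/(L cosθ).
ω = √(g/(L cosθ)) = √(9.8/(1.44 × 0.8281)) = √8.219 = 2.867 rad/s.
Period = 2π/ω = 2.192 s.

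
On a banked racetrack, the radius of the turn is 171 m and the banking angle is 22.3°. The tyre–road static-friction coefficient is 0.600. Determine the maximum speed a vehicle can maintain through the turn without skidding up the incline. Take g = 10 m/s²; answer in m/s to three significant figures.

47.9 m/s

At the maximum speed, friction acts down the slope at its limiting value f = μN. Radially (horizontal, toward centre): N sinθ + μN cosθ = mv²/r. Vertically: N cosθ − μN sinθ = mg.
Dividing: v² = r g (sinθ + μcosθ)/(cosθ − μsinθ).
sinθ + μcosθ = 0.3795 + 0.600×0.9252 = 0.9346; cosθ − μsinθ = 0.9252 − 0.600×0.3795 = 0.6975.
v² = 171 × 10.0 × 0.9346/0.6975 = 2291 m²/s², so v = 47.87 m/s.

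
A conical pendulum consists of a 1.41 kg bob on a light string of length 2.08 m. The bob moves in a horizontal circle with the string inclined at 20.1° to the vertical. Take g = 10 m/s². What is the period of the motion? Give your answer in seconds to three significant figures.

2.78 s

r = L sinθ = 0.7148 m. From T sinθ = mω²r and T cosθ = mg: tanθ = ω²r/g, so ω² = g tanθ / r = g/(L cosθ).
ω = √(g/(L cosθ)) = √(10.0/(2.08 × 0.9391)) = √5.119 = 2.263 rad/s.
Period = 2π/ω = 2.777 s.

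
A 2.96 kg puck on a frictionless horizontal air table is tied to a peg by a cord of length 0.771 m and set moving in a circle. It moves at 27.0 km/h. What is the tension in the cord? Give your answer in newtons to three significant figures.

v = 27.0 km/h = 27.0/3.6 = 7.500 m/s.
The tension is the only horizontal force, so it supplies the full centripetal force: T = m v²/r = 2.96 × (7.500)²/0.771 = 2.96 × 56.25/0.771 = 216.0 N.

216 N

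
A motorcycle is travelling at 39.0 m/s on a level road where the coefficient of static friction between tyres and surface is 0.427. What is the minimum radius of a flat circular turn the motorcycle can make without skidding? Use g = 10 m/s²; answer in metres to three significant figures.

At the limit, μ_s m g = m v²/r, so r_min = v²/(μ_s g) = (39.0)²/(0.427 × 10.0) = 1521/4.270 = 356.2 m.

356 m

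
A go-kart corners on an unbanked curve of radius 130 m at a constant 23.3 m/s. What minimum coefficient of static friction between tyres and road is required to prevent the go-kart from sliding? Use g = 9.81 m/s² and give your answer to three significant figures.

0.426

Friction provides the centripetal force: μ_s m g = m v²/r, so μ_s = v²/(g r) = (23.30)²/(9.81 × 130) = 542.9/1275 = 0.4257.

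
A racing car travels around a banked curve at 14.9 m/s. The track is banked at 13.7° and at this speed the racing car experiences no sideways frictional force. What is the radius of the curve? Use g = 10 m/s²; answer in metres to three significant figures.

91.1 m

Frictionless banking: tanθ = v²/(rg), so r = v²/(g tanθ).
r = (14.9)²/(10.0 × tan 13.7°) = 222.0/(10.0 × 0.2438) = 222.0/2.438 = 91.07 m.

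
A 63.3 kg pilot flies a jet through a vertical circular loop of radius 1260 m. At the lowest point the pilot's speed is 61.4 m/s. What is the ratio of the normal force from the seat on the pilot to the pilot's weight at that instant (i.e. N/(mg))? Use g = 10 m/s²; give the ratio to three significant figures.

1.30

At the bottom, N − mg = mv²/r, so N = m(v²/r + g) and N/(mg) = v²/(rg) + 1 = (61.4)²/(1260 × 10.0) + 1 = 0.2992 + 1 = 1.299.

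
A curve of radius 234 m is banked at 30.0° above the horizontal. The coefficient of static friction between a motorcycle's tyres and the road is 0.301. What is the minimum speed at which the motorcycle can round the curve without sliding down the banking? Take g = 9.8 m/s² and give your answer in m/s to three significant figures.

At the minimum speed, friction acts up the slope at its limiting value f = μN. Radially (horizontal, toward centre): N sinθ − μN cosθ = mv²/r. Vertically: N cosθ + μN sinθ = mg.
Dividing: v² = r g (sinθ − μcosθ)/(cosθ + μsinθ).
sinθ − μcosθ = 0.5000 − 0.301×0.8660 = 0.2393; cosθ + μsinθ = 0.8660 + 0.301×0.5000 = 1.017.
v² = 234 × 9.8 × 0.2393/1.017 = 539.9 m²/s², so v = 23.24 m/s.

23.2 m/s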